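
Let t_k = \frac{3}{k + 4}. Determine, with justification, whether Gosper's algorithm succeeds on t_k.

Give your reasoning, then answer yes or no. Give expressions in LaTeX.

Step 1: r(k) = (k + 4)/(k + 5).
Take A(k)=k + 4, B(k)=k + 5, C(k)=1.
f must satisfy (k + 4)·f(k+1) − (k + 4)·f(k) = 1.
Bound: deg f ≤ 0.
Put f(k) = c0: A·f(k+1) − B(k−1)·f(k) − C = -1; need -1 = 0 — inconsistent ⇒ no f, not summable.

No. Not Gosper-summable.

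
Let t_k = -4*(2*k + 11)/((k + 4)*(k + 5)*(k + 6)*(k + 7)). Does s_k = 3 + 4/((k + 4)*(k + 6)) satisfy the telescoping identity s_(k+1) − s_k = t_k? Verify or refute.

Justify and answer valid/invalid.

s_(k+1) = 3 + 4/((k + 5)*(k + 7))
s_(k+1) − s_k = 4*(-2*k - 11)/(k**4 + 22*k**3 + 179*k**2 + 638*k + 840)
(s_(k+1) − s_k) − t_k = 0

Valid — Δs_k = t_k.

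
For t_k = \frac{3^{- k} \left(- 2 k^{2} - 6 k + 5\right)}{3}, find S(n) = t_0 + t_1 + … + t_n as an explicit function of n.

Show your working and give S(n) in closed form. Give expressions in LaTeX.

The ratio is (2*k**2 + 10*k + 3)/(3*(2*k**2 + 6*k - 5)).
So A=1/3 and B=1, with C=k**2 + 3*k - 5/2.
Set up (1/3)·f(k+1) − (1)·f(k) − (k**2 + 3*k - 5/2) = 0.
From deg A=0, deg B=0, deg C=2: d=2.
Coefficient equations give f(k) = -3*k*(k + 4)/2.
Then R = B(k−1)f/C = -3*k*(k + 4)/(2*k**2 + 6*k - 5), so s_k = R(k)·t_k = k*(k + 4)/3**k.
Δs = (-2*k**2 - 6*k + 5)/(3*3**k), as required.
Σ_(k=0)^n t_k = s_(n+1) − s_(0) = (3**(-n - 1)*(n**2 + 6*n + 5)) − (0), i.e. 3**(-n - 1)*(n**2 + 6*n + 5).

S(n) = 3^{- n - 1} \left(n^{2} + 6 n + 5\right)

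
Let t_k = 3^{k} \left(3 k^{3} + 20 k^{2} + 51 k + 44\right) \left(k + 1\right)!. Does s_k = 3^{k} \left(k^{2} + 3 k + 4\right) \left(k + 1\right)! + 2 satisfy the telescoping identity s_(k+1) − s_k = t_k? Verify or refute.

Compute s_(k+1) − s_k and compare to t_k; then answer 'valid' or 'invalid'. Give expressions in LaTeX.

valid; difference matches t_k

s_(k+1) = 3**(k + 1)*(3*k + (k + 1)**2 + 7)*factorial(k + 2) + 2
s_(k+1) − s_k = 3**k*(3*k**3 + 20*k**2 + 51*k + 44)*factorial(k + 1)
(s_(k+1) − s_k) − t_k = 0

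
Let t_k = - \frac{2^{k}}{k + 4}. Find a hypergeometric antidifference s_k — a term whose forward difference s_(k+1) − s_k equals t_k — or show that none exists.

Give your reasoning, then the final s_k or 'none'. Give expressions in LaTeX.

none (Gosper's algorithm certifies no s_k)

t_(k+1)/t_k = 2*(k + 4)/(k + 5).
A = 2*k + 8, B = k + 5, C = 1.
f must satisfy (2*k + 8)·f(k+1) − (k + 4)·f(k) = 1.
Bound: deg f ≤ -1.
Bound -1 < 0, so the key equation has no polynomial solution.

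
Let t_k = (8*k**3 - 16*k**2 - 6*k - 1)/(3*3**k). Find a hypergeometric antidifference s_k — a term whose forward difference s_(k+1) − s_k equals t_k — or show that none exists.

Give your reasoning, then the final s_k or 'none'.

s_k = (-4*k**3 + 2*k**2 - k - 1)/3**k

t_(k+1)/t_k = (8*k**3 + 8*k**2 - 14*k - 15)/(3*(8*k**3 - 16*k**2 - 6*k - 1)).
So A=1/3 and B=1, with C=k**3 - 2*k**2 - 3*k/4 - 1/8.
Solve (1/3)·f(k+1) − (1)·f(k) = k**3 - 2*k**2 - 3*k/4 - 1/8.
deg f ≤ 3 (via 0,0,3).
Solve for f: f(k) = -3*(4*k**3 - 2*k**2 + k + 1)/8 (degree 3 ≤ 3).
Then R = B(k−1)f/C = -3*(4*k**3 - 2*k**2 + k + 1)/(8*k**3 - 16*k**2 - 6*k - 1), so s_k = R(k)·t_k = (-4*k**3 + 2*k**2 - k - 1)/3**k.
s_(k+1) − s_k = (8*k**3 - 16*k**2 - 6*k - 1)/(3*3**k) = t_k.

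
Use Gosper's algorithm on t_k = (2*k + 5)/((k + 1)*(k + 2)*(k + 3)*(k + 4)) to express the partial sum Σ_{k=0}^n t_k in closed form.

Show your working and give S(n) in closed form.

r(k) = (k + 1)*(2*k + 7)/((k + 5)*(2*k + 5)) after simplifying.
Factor: A=k + 1; B=k + 5; C=k + 5/2.
Need (k + 1)·f(k+1) − (k + 4)·f(k) = k + 5/2.
d = 3 from the (1,1,1) case.
A polynomial solution: f(k) = k*(k + 2)*(k + 4)/6.
Then R = B(k−1)f/C = k*(k + 2)*(k + 4)**2/(3*(2*k + 5)), so s_k = R(k)·t_k = k*(k + 4)/(3*(k**2 + 4*k + 3)).
Check: Δs_k = (2*k + 5)/(k**4 + 10*k**3 + 35*k**2 + 50*k + 24). ✓
s_(n+1) = (n**2 + 6*n + 5)/(3*(n**2 + 6*n + 8)) and s_(0) = 0, so S(n) = (n**2 + 6*n + 5)/(3*(n**2 + 6*n + 8)).

S(n) = (n**2 + 6*n + 5)/(3*(n**2 + 6*n + 8))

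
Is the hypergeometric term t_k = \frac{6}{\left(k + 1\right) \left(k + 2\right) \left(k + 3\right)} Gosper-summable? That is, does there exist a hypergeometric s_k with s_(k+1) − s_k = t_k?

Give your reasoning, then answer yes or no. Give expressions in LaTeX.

Compute t_(k+1)/t_k: get (k + 1)/(k + 4).
Normal form (A,B,C) = (k + 1, k + 4, 1).
Key eq: (k + 1)·f(k+1) = (k + 3)·f(k) + (1).
Bound: deg f ≤ 2.
Match coefficients ⇒ f(k) = k*(k + 3)/4.
Then R = B(k−1)f/C = k*(k + 3)**2/4, so s_k = R(k)·t_k = 3*k*(k + 3)/(2*(k + 1)*(k + 2)).
Verify: 6/(k**3 + 6*k**2 + 11*k + 6) matches t_k.

Yes. s_k = \frac{3 k \left(k + 3\right)}{2 \left(k + 1\right) \left(k + 2\right)}.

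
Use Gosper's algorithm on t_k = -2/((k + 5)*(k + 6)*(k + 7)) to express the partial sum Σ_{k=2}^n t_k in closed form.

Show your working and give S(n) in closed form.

Ratio r(k) = (k + 5)/(k + 8).
So A=k + 5 and B=k + 8, with C=1.
Need (k + 5)·f(k+1) − (k + 7)·f(k) = 1.
Bound: deg f ≤ 2.
Coefficient equations give f(k) = k*(k + 11)/60.
Get s_k = R·t_k = k*(-k - 11)/(30*(k + 5)*(k + 6)) with R(k) = B(k−1)f(k)/C(k) = k*(k + 7)*(k + 11)/60.
Check: Δs_k = -2/(k**3 + 18*k**2 + 107*k + 210). ✓
s_(n+1) = (-n**2 - 13*n - 12)/(30*(n**2 + 13*n + 42)) and s_(2) = -13/840, so S(n) = (-n**2 - 13*n + 14)/(56*(n**2 + 13*n + 42)).

S(n) = (-n**2 - 13*n + 14)/(56*(n**2 + 13*n + 42))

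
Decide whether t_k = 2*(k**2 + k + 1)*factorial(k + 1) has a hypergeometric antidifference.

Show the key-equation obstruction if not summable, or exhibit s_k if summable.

r(k) = (k + 2)*(k + (k + 1)**2 + 2)/(k**2 + k + 1) after simplifying.
Take A(k)=k + 2, B(k)=1, C(k)=k**2 + k + 1.
Solve (k + 2)·f(k+1) − (1)·f(k) = k**2 + k + 1.
Degrees (1,0,2) ⇒ d ≤ 1.
A polynomial solution: f(k) = k - 1.
Then R = B(k−1)f/C = (k - 1)/(k**2 + k + 1), so s_k = R(k)·t_k = 2*(k - 1)*factorial(k + 1).
Check: Δs_k = 2*(k**2 + k + 1)*factorial(k + 1). ✓

Yes. s_k = 2*(k - 1)*factorial(k + 1).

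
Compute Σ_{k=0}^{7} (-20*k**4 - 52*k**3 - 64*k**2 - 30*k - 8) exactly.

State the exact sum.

Σ = -144152

Step 1: r(k) = (10*k**4 + 66*k**3 + 170*k**2 + 197*k + 87)/(10*k**4 + 26*k**3 + 32*k**2 + 15*k + 4).
A = 1, B = 1, C = k**4 + 13*k**3/5 + 16*k**2/5 + 3*k/2 + 2/5.
Need (1)·f(k+1) − (1)·f(k) = k**4 + 13*k**3/5 + 16*k**2/5 + 3*k/2 + 2/5.
deg f ≤ 5 (via 0,0,4).
Match coefficients ⇒ f(k) = k*(4*k**4 + 3*k**3 + 2*k**2 - 4*k + 3)/20.
So s_k = (B(k−1)f/C)·t_k = (k*(4*k**4 + 3*k**3 + 2*k**2 - 4*k + 3)/(2*(10*k**4 + 26*k**3 + 32*k**2 + 15*k + 4)))·t_k = k*(-4*k**4 - 3*k**3 - 2*k**2 + 4*k - 3).
Δs = -20*k**4 - 52*k**3 - 64*k**2 - 30*k - 8, as required.
Evaluate s at k=8 and k=0: -144152 and 0; difference -144152.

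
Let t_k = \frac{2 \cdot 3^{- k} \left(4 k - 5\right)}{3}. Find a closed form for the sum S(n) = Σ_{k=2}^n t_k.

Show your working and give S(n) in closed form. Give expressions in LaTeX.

r(k) = (4*k - 1)/(3*(4*k - 5)) after simplifying.
A = 1/3, B = 1, C = k - 5/4.
Solve (1/3)·f(k+1) − (1)·f(k) = k - 5/4.
d = 1 from the (0,0,1) case.
Match coefficients ⇒ f(k) = -3*(4*k - 3)/8.
So s_k = (B(k−1)f/C)·t_k = (-3*(4*k - 3)/(2*(4*k - 5)))·t_k = (3 - 4*k)/3**k.
Δs = 2*(4*k - 5)/(3*3**k), as required.
Σ_(k=2)^n t_k = s_(n+1) − s_(2) = (3**(-n - 1)*(-4*n - 1)) − (-5/9), i.e. 3**(-n - 2)*(5*3**n - 12*n - 3).

S(n) = 3^{- n - 2} \left(5 \cdot 3^{n} - 12 n - 3\right)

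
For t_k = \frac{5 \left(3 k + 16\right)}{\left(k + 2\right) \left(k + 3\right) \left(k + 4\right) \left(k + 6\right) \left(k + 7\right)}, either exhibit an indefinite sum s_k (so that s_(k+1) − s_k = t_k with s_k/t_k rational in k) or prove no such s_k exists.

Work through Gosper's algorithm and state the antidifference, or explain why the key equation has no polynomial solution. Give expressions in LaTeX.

s_k = \frac{5 k \left(k^{2} + 11 k + 36\right)}{36 \left(k^{3} + 11 k^{2} + 36 k + 36\right)}

Step 1: r(k) = (k + 2)*(k + 6)*(3*k + 19)/((k + 5)*(k + 8)*(3*k + 16)).
Take A(k)=k + 2, B(k)=k + 8, C(k)=k**2 + 31*k/3 + 80/3.
Set up (k + 2)·f(k+1) − (k + 7)·f(k) − (k**2 + 31*k/3 + 80/3) = 0.
Degrees (1,1,2) ⇒ d ≤ 5.
Coefficient equations give f(k) = k*(k + 4)*(k + 5)*(k**2 + 11*k + 36)/108.
Get s_k = R·t_k = 5*k*(k**2 + 11*k + 36)/(36*(k**3 + 11*k**2 + 36*k + 36)) with R(k) = B(k−1)f(k)/C(k) = k*(k + 4)*(k + 7)*(k**2 + 11*k + 36)/(36*(3*k + 16)).
Δs = 5*(3*k + 16)/(k**5 + 22*k**4 + 185*k**3 + 740*k**2 + 1404*k + 1008), as required.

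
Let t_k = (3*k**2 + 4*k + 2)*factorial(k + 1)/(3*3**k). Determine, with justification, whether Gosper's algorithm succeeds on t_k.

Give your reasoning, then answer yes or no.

Ratio r(k) = (k + 2)*(4*k + 3*(k + 1)**2 + 6)/(3*(3*k**2 + 4*k + 2)).
A = k/3 + 2/3, B = 1, C = k**2 + 4*k/3 + 2/3.
Key eq: (k/3 + 2/3)·f(k+1) = (1)·f(k) + (k**2 + 4*k/3 + 2/3).
d = 1 from the (1,0,2) case.
Solve for f: f(k) = 3*k + 4 (degree 1 ≤ 1).
Certificate R = B(k−1)f/C = 3*(3*k + 4)/(3*k**2 + 4*k + 2) gives s_k = (3*k + 4)*factorial(k + 1)/3**k.
Verify: (3*k**2 + 4*k + 2)*factorial(k + 1)/(3*3**k) matches t_k.

Yes. s_k = (3*k + 4)*factorial(k + 1)/3**k.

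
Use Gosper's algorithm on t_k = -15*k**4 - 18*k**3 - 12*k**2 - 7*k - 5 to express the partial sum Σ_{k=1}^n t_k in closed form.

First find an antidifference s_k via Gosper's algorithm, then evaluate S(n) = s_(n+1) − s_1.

Ratio r(k) = (15*k**4 + 78*k**3 + 156*k**2 + 145*k + 57)/(15*k**4 + 18*k**3 + 12*k**2 + 7*k + 5).
A = 1, B = 1, C = k**4 + 6*k**3/5 + 4*k**2/5 + 7*k/15 + 1/3.
Need (1)·f(k+1) − (1)·f(k) = k**4 + 6*k**3/5 + 4*k**2/5 + 7*k/15 + 1/3.
Bound: deg f ≤ 5.
A polynomial solution: f(k) = k*(3*k**4 - 3*k**3 + 2*k + 3)/15.
Get s_k = R·t_k = k*(-3*k**4 + 3*k**3 - 2*k - 3) with R(k) = B(k−1)f(k)/C(k) = k*(3*k**4 - 3*k**3 + 2*k + 3)/(15*k**4 + 18*k**3 + 12*k**2 + 7*k + 5).
Check: Δs_k = -15*k**4 - 18*k**3 - 12*k**2 - 7*k - 5. ✓
Evaluate: s_(n+1) = -3*n**5 - 12*n**4 - 18*n**3 - 14*n**2 - 10*n - 5; subtract s_(1) = -5 ⇒ S(n) = n*(-3*n**4 - 12*n**3 - 18*n**2 - 14*n - 10).

S(n) = n*(-3*n**4 - 12*n**3 - 18*n**2 - 14*n - 10)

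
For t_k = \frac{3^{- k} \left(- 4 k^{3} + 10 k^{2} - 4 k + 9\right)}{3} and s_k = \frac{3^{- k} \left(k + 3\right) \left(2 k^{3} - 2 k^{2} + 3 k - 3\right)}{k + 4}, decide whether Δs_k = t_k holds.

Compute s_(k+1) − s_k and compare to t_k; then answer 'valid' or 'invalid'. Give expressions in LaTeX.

s_(k+1) = k*(2*k**3 + 12*k**2 + 21*k + 20)/(3*3**k*(k + 5))
s_(k+1) − s_k = (-4*k**5 - 22*k**4 + 18*k**3 + 131*k**2 + 17*k + 135)/(3*3**k*(k**2 + 9*k + 20))
(s_(k+1) − s_k) − t_k = (4*k**4 + 12*k**3 - 42*k**2 + 16*k - 45)/(3*3**k*(k**2 + 9*k + 20))

Invalid: residual \frac{3^{- k} \left(4 k^{4} + 12 k^{3} - 42 k^{2} + 16 k - 45\right)}{3 \left(k^{2} + 9 k + 20\right)} ≠ 0.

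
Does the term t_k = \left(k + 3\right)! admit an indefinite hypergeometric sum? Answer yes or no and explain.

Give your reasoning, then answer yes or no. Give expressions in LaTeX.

No — t_k has no hypergeometric antidifference.

The ratio is k + 4.
Factor: A=k + 4; B=1; C=1.
Set up (k + 4)·f(k+1) − (1)·f(k) − (1) = 0.
d = -1 from the (1,0,0) case.
Negative degree bound (-1): no f exists, t_k not Gosper-summable.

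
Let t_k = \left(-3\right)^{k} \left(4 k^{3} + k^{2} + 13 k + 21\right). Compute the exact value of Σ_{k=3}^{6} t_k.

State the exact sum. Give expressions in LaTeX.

Σ = 602964

r(k) = 3*(-4*k**3 - 13*k**2 - 27*k - 39)/(4*k**3 + k**2 + 13*k + 21) after simplifying.
A = -3, B = 1, C = k**3 + k**2/4 + 13*k/4 + 21/4.
Need (-3)·f(k+1) − (1)·f(k) = k**3 + k**2/4 + 13*k/4 + 21/4.
d = 3 from the (0,0,3) case.
Coefficient equations give f(k) = -(k**3 - 2*k**2 + 4*k + 3)/4.
So s_k = (B(k−1)f/C)·t_k = (-(k**3 - 2*k**2 + 4*k + 3)/(4*k**3 + k**2 + 13*k + 21))·t_k = (-3)**k*(-k**3 + 2*k**2 - 4*k - 3).
s_(k+1) − s_k = (-3)**k*(4*k**3 + k**2 + 13*k + 21) = t_k.
Evaluate s at k=7 and k=3: 603612 and 648; difference 602964.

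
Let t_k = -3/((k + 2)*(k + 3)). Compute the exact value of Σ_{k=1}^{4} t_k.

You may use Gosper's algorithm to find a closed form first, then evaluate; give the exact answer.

The ratio is (k + 2)/(k + 4).
Factor: A=k + 2; B=k + 4; C=1.
Solve (k + 2)·f(k+1) − (k + 3)·f(k) = 1.
d = 1 from the (1,1,0) case.
Solving with deg f ≤ 1: f(k) = k/2.
Get s_k = R·t_k = -3*k/(2*k + 4) with R(k) = B(k−1)f(k)/C(k) = k*(k + 3)/2.
Verify: -3/(k**2 + 5*k + 6) matches t_k.
Sum = s_(5) − s_(1); s_(5) = -15/14, s_(1) = -1/2 ⇒ -4/7.

Σ = -4/7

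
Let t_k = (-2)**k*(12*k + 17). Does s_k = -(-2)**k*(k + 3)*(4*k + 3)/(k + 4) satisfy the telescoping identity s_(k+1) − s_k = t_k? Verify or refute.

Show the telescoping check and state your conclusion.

s_(k+1) = 2*(-2)**k*(k + 4)*(4*k + 7)/(k + 5)
s_(k+1) − s_k = (-2)**k*(12*k**3 + 113*k**2 + 324*k + 269)/(k**2 + 9*k + 20)
(s_(k+1) − s_k) − t_k = (-2)**k*(-12*k**2 - 69*k - 71)/(k**2 + 9*k + 20)

Invalid: residual (-2)**k*(-12*k**2 - 69*k - 71)/(k**2 + 9*k + 20) ≠ 0.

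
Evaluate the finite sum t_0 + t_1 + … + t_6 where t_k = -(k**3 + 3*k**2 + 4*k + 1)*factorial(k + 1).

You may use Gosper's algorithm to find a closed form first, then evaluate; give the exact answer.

Σ = -1935361

Ratio r(k) = (k**4 + 8*k**3 + 25*k**2 + 35*k + 18)/(k**3 + 3*k**2 + 4*k + 1).
Factor: A=k + 2; B=1; C=k**3 + 3*k**2 + 4*k + 1.
Solve (k + 2)·f(k+1) − (1)·f(k) = k**3 + 3*k**2 + 4*k + 1.
Degrees (1,0,3) ⇒ d ≤ 2.
Solving with deg f ≤ 2: f(k) = (k - 1)*(k + 1).
Get s_k = R·t_k = -(k - 1)*(k + 1)*factorial(k + 1) with R(k) = B(k−1)f(k)/C(k) = (k - 1)*(k + 1)/(k**3 + 3*k**2 + 4*k + 1).
Check: Δs_k = -(k**3 + 3*k**2 + 4*k + 1)*factorial(k + 1). ✓
Sum = s_(7) − s_(0); s_(7) = -1935360, s_(0) = 1 ⇒ -1935361.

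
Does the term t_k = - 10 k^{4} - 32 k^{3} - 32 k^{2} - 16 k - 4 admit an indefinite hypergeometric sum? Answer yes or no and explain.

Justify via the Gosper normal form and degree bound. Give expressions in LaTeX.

r(k) = (5*k**4 + 36*k**3 + 94*k**2 + 108*k + 47)/(5*k**4 + 16*k**3 + 16*k**2 + 8*k + 2) after simplifying.
Normal form (A,B,C) = (1, 1, k**4 + 16*k**3/5 + 16*k**2/5 + 8*k/5 + 2/5).
Solve (1)·f(k+1) − (1)·f(k) = k**4 + 16*k**3/5 + 16*k**2/5 + 8*k/5 + 2/5.
d = 5 from the (0,0,4) case.
Solving with deg f ≤ 5: f(k) = k*(2*k**4 + 3*k**3 - 2*k**2 + 1)/10.
So s_k = (B(k−1)f/C)·t_k = (k*(2*k**4 + 3*k**3 - 2*k**2 + 1)/(2*(5*k**4 + 16*k**3 + 16*k**2 + 8*k + 2)))·t_k = -2*k**5 - 3*k**4 + 2*k**3 - k.
Δs = -10*k**4 - 32*k**3 - 32*k**2 - 16*k - 4, as required.

Yes. s_k = - 2 k^{5} - 3 k^{4} + 2 k^{3} - k.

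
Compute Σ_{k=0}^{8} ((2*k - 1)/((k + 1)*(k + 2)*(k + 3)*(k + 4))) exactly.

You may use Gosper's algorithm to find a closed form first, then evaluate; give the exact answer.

Σ = -3/440

Ratio r(k) = (k + 1)*(2*k + 1)/((k + 5)*(2*k - 1)).
Factor: A=k + 1; B=k + 5; C=k - 1/2.
Set up (k + 1)·f(k+1) − (k + 4)·f(k) − (k - 1/2) = 0.
deg f ≤ 3 (via 1,1,1).
Solving with deg f ≤ 3: f(k) = -k/2.
So s_k = (B(k−1)f/C)·t_k = (-k*(k + 4)/(2*k - 1))·t_k = -k/((k + 1)*(k + 2)*(k + 3)).
s_(k+1) − s_k = (2*k - 1)/(k**4 + 10*k**3 + 35*k**2 + 50*k + 24) = t_k.
Evaluate s at k=9 and k=0: -3/440 and 0; difference -3/440.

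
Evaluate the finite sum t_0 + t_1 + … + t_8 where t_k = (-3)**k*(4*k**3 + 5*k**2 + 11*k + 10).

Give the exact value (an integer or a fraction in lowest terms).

Σ = 13128562

t_(k+1)/t_k = 3*(-4*k**3 - 17*k**2 - 33*k - 30)/(4*k**3 + 5*k**2 + 11*k + 10).
Normal form (A,B,C) = (-3, 1, k**3 + 5*k**2/4 + 11*k/4 + 5/2).
Key eq: (-3)·f(k+1) = (1)·f(k) + (k**3 + 5*k**2/4 + 11*k/4 + 5/2).
Bound: deg f ≤ 3.
A polynomial solution: f(k) = -(k**3 - k**2 + 2*k + 1)/4.
Certificate R = B(k−1)f/C = -(k**3 - k**2 + 2*k + 1)/((k + 1)*(4*k**2 + k + 10)) gives s_k = (-3)**k*(-k**3 + k**2 - 2*k - 1).
Verify: (-3)**k*(4*k**3 + 5*k**2 + 11*k + 10) matches t_k.
Telescoping: Σ = s_(9) − s_(0) = 13128561 − (-1) = 13128562.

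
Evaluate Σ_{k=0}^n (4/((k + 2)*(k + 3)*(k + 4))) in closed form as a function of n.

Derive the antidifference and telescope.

S(n) = (n**2 + 7*n + 6)/(3*(n**2 + 7*n + 12))

r(k) = (k + 2)/(k + 5) after simplifying.
So A=k + 2 and B=k + 5, with C=1.
Solve (k + 2)·f(k+1) − (k + 4)·f(k) = 1.
Degrees (1,1,0) ⇒ d ≤ 2.
A polynomial solution: f(k) = k*(k + 5)/12.
Certificate R = B(k−1)f/C = k*(k + 4)*(k + 5)/12 gives s_k = k*(k + 5)/(3*(k + 2)*(k + 3)).
Verify: 4/(k**3 + 9*k**2 + 26*k + 24) matches t_k.
Telescope: S(n) = s_(n+1) − s_(0) = (n**2 + 7*n + 6)/(3*(n**2 + 7*n + 12)) − (0) = (n**2 + 7*n + 6)/(3*(n**2 + 7*n + 12)).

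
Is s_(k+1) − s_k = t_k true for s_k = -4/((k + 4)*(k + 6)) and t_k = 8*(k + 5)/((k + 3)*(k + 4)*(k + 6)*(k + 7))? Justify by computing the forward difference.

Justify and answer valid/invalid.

s_(k+1) = -4/((k + 5)*(k + 7))
s_(k+1) − s_k = 4*(2*k + 11)/(k**4 + 22*k**3 + 179*k**2 + 638*k + 840)
(s_(k+1) − s_k) − t_k = 4*(-3*k - 17)/(k**5 + 25*k**4 + 245*k**3 + 1175*k**2 + 2754*k + 2520)

Invalid: residual 4*(-3*k - 17)/(k**5 + 25*k**4 + 245*k**3 + 1175*k**2 + 2754*k + 2520) ≠ 0.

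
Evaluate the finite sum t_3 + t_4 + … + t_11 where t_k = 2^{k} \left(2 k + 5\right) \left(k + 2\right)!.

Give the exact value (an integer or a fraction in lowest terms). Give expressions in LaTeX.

Ratio r(k) = 2*(k + 3)*(2*k + 7)/(2*k + 5).
Normal form (A,B,C) = (2*k + 6, 1, k + 5/2).
Set up (2*k + 6)·f(k+1) − (1)·f(k) − (k + 5/2) = 0.
deg f ≤ 0 (via 1,0,1).
Match coefficients ⇒ f(k) = 1/2.
So s_k = (B(k−1)f/C)·t_k = (1/(2*k + 5))·t_k = 2**k*factorial(k + 2).
Verify: 2**k*(2*k + 5)*factorial(k + 2) matches t_k.
Σ_(k=3)^(11) t_k = s_(12) − s_(3) = 357082280755200 − (960) = 357082280754240.

Σ = 357082280754240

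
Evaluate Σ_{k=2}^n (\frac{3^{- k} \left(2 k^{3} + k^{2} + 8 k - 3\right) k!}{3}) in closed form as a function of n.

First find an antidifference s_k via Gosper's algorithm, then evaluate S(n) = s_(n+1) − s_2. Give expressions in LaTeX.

Ratio r(k) = (k + 1)*(8*k + 2*(k + 1)**3 + (k + 1)**2 + 5)/(3*(2*k**3 + k**2 + 8*k - 3)).
Normal form (A,B,C) = (k/3 + 1/3, 1, k**3 + k**2/2 + 4*k - 3/2).
Solve (k/3 + 1/3)·f(k+1) − (1)·f(k) = k**3 + k**2/2 + 4*k - 3/2.
deg f ≤ 2 (via 1,0,3).
A polynomial solution: f(k) = 3*(2*k**2 + k + 3)/2.
R(k) = B(k−1)·f(k)/C(k) = 3*(2*k**2 + k + 3)/(2*k**3 + k**2 + 8*k - 3); s_k = R·t_k = (2*k**2 + k + 3)*factorial(k)/3**k.
Check: Δs_k = (2*k**3 + k**2 + 8*k - 3)*factorial(k)/(3*3**k). ✓
Telescope: S(n) = s_(n+1) − s_(2) = 3**(-n - 1)*(2*n**2 + 5*n + 6)*factorial(n + 1) − (26/9) = 3**(-n - 2)*(-26*3**n + 6*n**3*factorial(n) + 21*n**2*factorial(n) + 33*n*factorial(n) + 18*factorial(n)).

S(n) = 3^{- n - 2} \left(- 26 \cdot 3^{n} + 6 n^{3} n! + 21 n^{2} n! + 33 n n! + 18 n!\right)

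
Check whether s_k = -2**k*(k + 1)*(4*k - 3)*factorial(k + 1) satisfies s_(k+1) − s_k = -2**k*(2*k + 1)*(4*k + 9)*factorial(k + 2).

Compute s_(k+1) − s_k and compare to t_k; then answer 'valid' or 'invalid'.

s_(k+1) = -2**(k + 1)*(k + 2)*(4*k + 1)*factorial(k + 2)
s_(k+1) − s_k = -2**k*(8*k**3 + 30*k**2 + 39*k + 11)*factorial(k + 1)
(s_(k+1) − s_k) − t_k = 2**k*(8*k**2 + 14*k + 7)*factorial(k + 1)

Invalid: residual 2**k*(8*k**2 + 14*k + 7)*factorial(k + 1) ≠ 0.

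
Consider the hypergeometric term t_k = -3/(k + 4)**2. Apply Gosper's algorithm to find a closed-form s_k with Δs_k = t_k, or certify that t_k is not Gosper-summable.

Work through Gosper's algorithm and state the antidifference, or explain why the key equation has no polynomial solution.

Compute t_(k+1)/t_k: get (k + 4)**2/(k + 5)**2.
Normal form (A,B,C) = (k**2 + 8*k + 16, k**2 + 10*k + 25, 1).
f must satisfy (k**2 + 8*k + 16)·f(k+1) − (k**2 + 8*k + 16)·f(k) = 1.
d = 0 from the (2,2,0) case.
f = c0 ⇒ A·f(k+1) − B(k−1)·f(k) − C = -1. The system {-1 = 0} is inconsistent; no antidifference.

not Gosper-summable; s_k does not exist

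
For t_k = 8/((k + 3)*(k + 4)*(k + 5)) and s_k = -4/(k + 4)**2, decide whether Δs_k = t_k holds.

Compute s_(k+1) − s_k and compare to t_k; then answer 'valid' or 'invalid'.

s_(k+1) = -4/(k + 5)**2
s_(k+1) − s_k = -4/(k + 5)**2 + 4/(k + 4)**2
(s_(k+1) − s_k) − t_k = 4*(-3*k - 13)/(k**5 + 21*k**4 + 175*k**3 + 723*k**2 + 1480*k + 1200)

Invalid: residual 4*(-3*k - 13)/(k**5 + 21*k**4 + 175*k**3 + 723*k**2 + 1480*k + 1200) ≠ 0.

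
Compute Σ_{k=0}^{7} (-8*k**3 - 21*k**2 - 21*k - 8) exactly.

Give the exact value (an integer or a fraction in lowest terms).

Σ = -9864

t_(k+1)/t_k = (8*k**3 + 45*k**2 + 87*k + 58)/(8*k**3 + 21*k**2 + 21*k + 8).
Take A(k)=1, B(k)=1, C(k)=k**3 + 21*k**2/8 + 21*k/8 + 1.
Set up (1)·f(k+1) − (1)·f(k) − (k**3 + 21*k**2/8 + 21*k/8 + 1) = 0.
deg f ≤ 4 (via 0,0,3).
Match coefficients ⇒ f(k) = k*(k + 1)*(2*k**2 + k + 1)/8.
Get s_k = R·t_k = k*(-2*k**3 - 3*k**2 - 2*k - 1) with R(k) = B(k−1)f(k)/C(k) = k*(2*k**2 + k + 1)/(8*k**2 + 13*k + 8).
s_(k+1) − s_k = -8*k**3 - 21*k**2 - 21*k - 8 = t_k.
Σ_(k=0)^(7) t_k = s_(8) − s_(0) = -9864 − (0) = -9864.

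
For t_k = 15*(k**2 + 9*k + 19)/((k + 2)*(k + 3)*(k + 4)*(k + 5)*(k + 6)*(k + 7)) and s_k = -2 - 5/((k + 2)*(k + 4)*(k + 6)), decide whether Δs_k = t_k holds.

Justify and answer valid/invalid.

s_(k+1) = -2 - 5/((k + 3)*(k + 5)*(k + 7))
s_(k+1) − s_k = 15*(k**2 + 9*k + 19)/(k**6 + 27*k**5 + 295*k**4 + 1665*k**3 + 5104*k**2 + 8028*k + 5040)
(s_(k+1) − s_k) − t_k = 0

Valid: the claim telescopes to t_k.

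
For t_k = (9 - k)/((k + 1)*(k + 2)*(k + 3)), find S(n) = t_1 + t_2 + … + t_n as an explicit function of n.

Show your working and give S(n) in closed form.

r(k) = (k - 8)*(k + 1)/((k - 9)*(k + 4)) after simplifying.
Normal form (A,B,C) = (k + 1, k + 4, k - 9).
f must satisfy (k + 1)·f(k+1) − (k + 3)·f(k) = k - 9.
Bound: deg f ≤ 2.
Coefficient equations give f(k) = -k*(2*k + 7).
Certificate R = B(k−1)f/C = -k*(k + 3)*(2*k + 7)/(k - 9) gives s_k = k*(2*k + 7)/((k + 1)*(k + 2)).
Check: Δs_k = (9 - k)/(k**3 + 6*k**2 + 11*k + 6). ✓
Evaluate: s_(n+1) = (2*n**2 + 11*n + 9)/(n**2 + 5*n + 6); subtract s_(1) = 3/2 ⇒ S(n) = n*(n + 7)/(2*(n**2 + 5*n + 6)).

S(n) = n*(n + 7)/(2*(n**2 + 5*n + 6))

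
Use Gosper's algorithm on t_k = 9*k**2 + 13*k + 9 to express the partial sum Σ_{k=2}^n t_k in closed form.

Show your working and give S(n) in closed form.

S(n) = 3*n**3 + 11*n**2 + 17*n - 31

r(k) = (9*k**2 + 31*k + 31)/(9*k**2 + 13*k + 9) after simplifying.
A = 1, B = 1, C = k**2 + 13*k/9 + 1.
f must satisfy (1)·f(k+1) − (1)·f(k) = k**2 + 13*k/9 + 1.
deg f ≤ 3 (via 0,0,2).
A polynomial solution: f(k) = k*(3*k**2 + 2*k + 4)/9.
R(k) = B(k−1)·f(k)/C(k) = k*(3*k**2 + 2*k + 4)/(9*k**2 + 13*k + 9); s_k = R·t_k = k*(3*k**2 + 2*k + 4).
Check: Δs_k = 9*k**2 + 13*k + 9. ✓
s_(n+1) = 3*n**3 + 11*n**2 + 17*n + 9 and s_(2) = 40, so S(n) = 3*n**3 + 11*n**2 + 17*n - 31.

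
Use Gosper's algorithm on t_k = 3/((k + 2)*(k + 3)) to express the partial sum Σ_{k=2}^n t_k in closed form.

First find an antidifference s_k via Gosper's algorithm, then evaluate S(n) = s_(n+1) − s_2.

r(k) = (k + 2)/(k + 4) after simplifying.
Take A(k)=k + 2, B(k)=k + 4, C(k)=1.
Set up (k + 2)·f(k+1) − (k + 3)·f(k) − (1) = 0.
From deg A=1, deg B=1, deg C=0: d=1.
Coefficient equations give f(k) = k/2.
Certificate R = B(k−1)f/C = k*(k + 3)/2 gives s_k = 3*k/(2*(k + 2)).
s_(k+1) − s_k = 3/(k**2 + 5*k + 6) = t_k.
Telescope: S(n) = s_(n+1) − s_(2) = 3*(n + 1)/(2*(n + 3)) − (3/4) = 3*(n - 1)/(4*(n + 3)).

S(n) = 3*(n - 1)/(4*(n + 3))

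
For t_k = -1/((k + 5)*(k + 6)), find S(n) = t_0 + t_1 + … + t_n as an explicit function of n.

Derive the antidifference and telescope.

S(n) = (-n - 1)/(5*(n + 6))

r(k) = (k + 5)/(k + 7) after simplifying.
Factor: A=k + 5; B=k + 7; C=1.
Set up (k + 5)·f(k+1) − (k + 6)·f(k) − (1) = 0.
deg f ≤ 1 (via 1,1,0).
Coefficient equations give f(k) = k/5.
Then R = B(k−1)f/C = k*(k + 6)/5, so s_k = R(k)·t_k = -k/(5*k + 25).
Verify: -1/(k**2 + 11*k + 30) matches t_k.
Evaluate: s_(n+1) = (-n - 1)/(5*(n + 6)); subtract s_(0) = 0 ⇒ S(n) = (-n - 1)/(5*(n + 6)).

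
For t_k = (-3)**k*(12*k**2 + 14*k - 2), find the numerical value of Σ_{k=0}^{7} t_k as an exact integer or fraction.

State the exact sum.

Σ = -1194104

Compute t_(k+1)/t_k: get 3*(-6*k**2 - 19*k - 12)/(6*k**2 + 7*k - 1).
So A=-3 and B=1, with C=k**2 + 7*k/6 - 1/6.
Solve (-3)·f(k+1) − (1)·f(k) = k**2 + 7*k/6 - 1/6.
Bound: deg f ≤ 2.
Solve for f: f(k) = -(k - 1)*(3*k + 2)/12 (degree 2 ≤ 2).
Then R = B(k−1)f/C = -(k - 1)*(3*k + 2)/(2*(6*k**2 + 7*k - 1)), so s_k = R(k)·t_k = (-3)**k*(-3*k**2 + k + 2).
Check: Δs_k = (-3)**k*(12*k**2 + 14*k - 2). ✓
Telescoping: Σ = s_(8) − s_(0) = -1194102 − (2) = -1194104.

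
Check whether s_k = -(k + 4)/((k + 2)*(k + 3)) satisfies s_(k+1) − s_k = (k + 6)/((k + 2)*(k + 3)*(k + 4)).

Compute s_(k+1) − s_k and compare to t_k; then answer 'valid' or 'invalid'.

valid; difference matches t_k

s_(k+1) = (-k - 5)/((k + 3)*(k + 4))
s_(k+1) − s_k = (k + 6)/(k**3 + 9*k**2 + 26*k + 24)
(s_(k+1) − s_k) − t_k = 0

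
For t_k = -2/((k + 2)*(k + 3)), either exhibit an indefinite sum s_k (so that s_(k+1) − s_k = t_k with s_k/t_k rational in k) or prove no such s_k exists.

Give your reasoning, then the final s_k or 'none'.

s_k = -k/(k + 2)

Step 1: r(k) = (k + 2)/(k + 4).
Gosper form: A/B · C(k+1)/C(k) with A=k + 2, B=k + 4, C=1.
f must satisfy (k + 2)·f(k+1) − (k + 3)·f(k) = 1.
deg f ≤ 1 (via 1,1,0).
Solve for f: f(k) = k/2 (degree 1 ≤ 1).
Then R = B(k−1)f/C = k*(k + 3)/2, so s_k = R(k)·t_k = -k/(k + 2).
Check: Δs_k = -2/(k**2 + 5*k + 6). ✓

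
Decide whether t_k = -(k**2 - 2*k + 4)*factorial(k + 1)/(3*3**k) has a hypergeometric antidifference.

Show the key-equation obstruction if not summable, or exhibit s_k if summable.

Step 1: r(k) = (k + 2)*(-2*k + (k + 1)**2 + 2)/(3*(k**2 - 2*k + 4)).
So A=k/3 + 2/3 and B=1, with C=k**2 - 2*k + 4.
Set up (k/3 + 2/3)·f(k+1) − (1)·f(k) − (k**2 - 2*k + 4) = 0.
Bound: deg f ≤ 1.
A polynomial solution: f(k) = 3*(k - 2).
R(k) = B(k−1)·f(k)/C(k) = 3*(k - 2)/(k**2 - 2*k + 4); s_k = R·t_k = -(k - 2)*factorial(k + 1)/3**k.
Δs = -(k**2 - 2*k + 4)*factorial(k + 1)/(3*3**k), as required.

Yes. s_k = -(k - 2)*factorial(k + 1)/3**k.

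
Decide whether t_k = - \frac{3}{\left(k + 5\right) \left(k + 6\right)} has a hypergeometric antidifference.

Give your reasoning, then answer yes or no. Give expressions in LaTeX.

t_(k+1)/t_k = (k + 5)/(k + 7).
Gosper form: A/B · C(k+1)/C(k) with A=k + 5, B=k + 7, C=1.
Need (k + 5)·f(k+1) − (k + 6)·f(k) = 1.
Degrees (1,1,0) ⇒ d ≤ 1.
Coefficient equations give f(k) = k/5.
Then R = B(k−1)f/C = k*(k + 6)/5, so s_k = R(k)·t_k = -3*k/(5*k + 25).
s_(k+1) − s_k = -3/(k**2 + 11*k + 30) = t_k.

Yes. s_k = - \frac{3 k}{5 k + 25}.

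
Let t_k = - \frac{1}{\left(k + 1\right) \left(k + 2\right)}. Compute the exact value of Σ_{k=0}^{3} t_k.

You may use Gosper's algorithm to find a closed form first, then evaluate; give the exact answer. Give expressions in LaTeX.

Σ = -4/5

The ratio is (k + 1)/(k + 3).
Gosper form: A/B · C(k+1)/C(k) with A=k + 1, B=k + 3, C=1.
Solve (k + 1)·f(k+1) − (k + 2)·f(k) = 1.
deg f ≤ 1 (via 1,1,0).
A polynomial solution: f(k) = k.
Get s_k = R·t_k = -k/(k + 1) with R(k) = B(k−1)f(k)/C(k) = k*(k + 2).
Check: Δs_k = -1/(k**2 + 3*k + 2). ✓
Telescoping: Σ = s_(4) − s_(0) = -4/5 − (0) = -4/5.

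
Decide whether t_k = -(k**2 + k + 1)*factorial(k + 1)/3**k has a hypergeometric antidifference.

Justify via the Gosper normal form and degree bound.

Compute t_(k+1)/t_k: get (k + 2)*(k + (k + 1)**2 + 2)/(3*(k**2 + k + 1)).
Take A(k)=k/3 + 2/3, B(k)=1, C(k)=k**2 + k + 1.
Set up (k/3 + 2/3)·f(k+1) − (1)·f(k) − (k**2 + k + 1) = 0.
From deg A=1, deg B=0, deg C=2: d=1.
A polynomial solution: f(k) = 3*(k + 1).
So s_k = (B(k−1)f/C)·t_k = (3*(k + 1)/(k**2 + k + 1))·t_k = -3**(1 - k)*(k + 1)*factorial(k + 1).
s_(k+1) − s_k = -(k**2 + k + 1)*factorial(k + 1)/3**k = t_k.

Yes. s_k = -3**(1 - k)*(k + 1)*factorial(k + 1).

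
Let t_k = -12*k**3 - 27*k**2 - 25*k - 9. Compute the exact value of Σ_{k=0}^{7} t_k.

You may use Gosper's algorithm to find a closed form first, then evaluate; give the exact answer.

The ratio is (12*k**3 + 63*k**2 + 115*k + 73)/(12*k**3 + 27*k**2 + 25*k + 9).
Gosper form: A/B · C(k+1)/C(k) with A=1, B=1, C=k**3 + 9*k**2/4 + 25*k/12 + 3/4.
Key eq: (1)·f(k+1) = (1)·f(k) + (k**3 + 9*k**2/4 + 25*k/12 + 3/4).
Degrees (0,0,3) ⇒ d ≤ 4.
Solving with deg f ≤ 4: f(k) = k*(3*k**3 + 3*k**2 + 2*k + 1)/12.
Certificate R = B(k−1)f/C = k*(3*k**3 + 3*k**2 + 2*k + 1)/(12*k**3 + 27*k**2 + 25*k + 9) gives s_k = k*(-3*k**3 - 3*k**2 - 2*k - 1).
Check: Δs_k = -12*k**3 - 27*k**2 - 25*k - 9. ✓
Telescoping: Σ = s_(8) − s_(0) = -13960 − (0) = -13960.

Σ = -13960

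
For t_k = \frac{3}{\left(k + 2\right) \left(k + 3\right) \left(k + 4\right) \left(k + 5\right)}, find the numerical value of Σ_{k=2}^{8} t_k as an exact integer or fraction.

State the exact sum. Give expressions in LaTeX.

Σ = 133/17160

t_(k+1)/t_k = (k + 2)/(k + 6).
A = k + 2, B = k + 6, C = 1.
f must satisfy (k + 2)·f(k+1) − (k + 5)·f(k) = 1.
Degrees (1,1,0) ⇒ d ≤ 3.
Coefficient equations give f(k) = k*(k**2 + 9*k + 26)/72.
Certificate R = B(k−1)f/C = k*(k + 5)*(k**2 + 9*k + 26)/72 gives s_k = k*(k**2 + 9*k + 26)/(24*(k + 2)*(k + 3)*(k + 4)).
Check: Δs_k = 3/(k**4 + 14*k**3 + 71*k**2 + 154*k + 120). ✓
Σ_(k=2)^(8) t_k = s_(9) − s_(2) = 47/1144 − (1/30) = 133/17160.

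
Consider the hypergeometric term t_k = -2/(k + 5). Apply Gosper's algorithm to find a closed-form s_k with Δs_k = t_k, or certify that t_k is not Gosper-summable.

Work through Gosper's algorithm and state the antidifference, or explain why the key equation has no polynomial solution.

t_(k+1)/t_k = (k + 5)/(k + 6).
Gosper form: A/B · C(k+1)/C(k) with A=k + 5, B=k + 6, C=1.
Key eq: (k + 5)·f(k+1) = (k + 5)·f(k) + (1).
deg f ≤ 0 (via 1,1,0).
f = c0 ⇒ A·f(k+1) − B(k−1)·f(k) − C = -1. The system {-1 = 0} is inconsistent; no antidifference.

none — t_k is not Gosper-summable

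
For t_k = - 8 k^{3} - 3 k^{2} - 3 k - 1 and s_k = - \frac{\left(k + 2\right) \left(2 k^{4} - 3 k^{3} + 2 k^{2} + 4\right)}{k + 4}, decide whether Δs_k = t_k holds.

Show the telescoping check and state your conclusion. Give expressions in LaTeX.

Invalid: residual \frac{2 k \left(6 k^{3} + 38 k^{2} + 13 k + 13\right)}{k^{2} + 9 k + 20} ≠ 0.

s_(k+1) = -(k + 3)*(2*(k + 1)**4 - 3*(k + 1)**3 + 2*(k + 1)**2 + 4)/(k + 5)
s_(k+1) − s_k = (-8*k**5 - 63*k**4 - 114*k**3 - 62*k**2 - 43*k - 20)/(k**2 + 9*k + 20)
(s_(k+1) − s_k) − t_k = 2*k*(6*k**3 + 38*k**2 + 13*k + 13)/(k**2 + 9*k + 20)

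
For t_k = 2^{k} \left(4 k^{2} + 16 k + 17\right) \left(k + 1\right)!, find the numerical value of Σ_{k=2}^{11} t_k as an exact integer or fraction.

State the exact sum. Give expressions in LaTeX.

Σ = 688658684313432

r(k) = 2*(4*k**3 + 32*k**2 + 85*k + 74)/(4*k**2 + 16*k + 17) after simplifying.
Take A(k)=2*k + 4, B(k)=1, C(k)=k**2 + 4*k + 17/4.
Set up (2*k + 4)·f(k+1) − (1)·f(k) − (k**2 + 4*k + 17/4) = 0.
From deg A=1, deg B=0, deg C=2: d=1.
A polynomial solution: f(k) = (2*k + 3)/4.
Certificate R = B(k−1)f/C = (2*k + 3)/(4*k**2 + 16*k + 17) gives s_k = 2**k*(2*k + 3)*factorial(k + 1).
Δs = 2**k*(4*k**2 + 16*k + 17)*factorial(k + 1), as required.
Telescoping: Σ = s_(12) − s_(2) = 688658684313600 − (168) = 688658684313432.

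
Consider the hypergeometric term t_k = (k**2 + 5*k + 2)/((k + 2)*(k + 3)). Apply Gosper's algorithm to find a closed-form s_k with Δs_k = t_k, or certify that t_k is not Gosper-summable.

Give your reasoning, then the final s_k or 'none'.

Compute t_(k+1)/t_k: get (k + 2)*(5*k + (k + 1)**2 + 7)/((k + 4)*(k**2 + 5*k + 2)).
So A=k + 2 and B=k + 4, with C=k**2 + 5*k + 2.
Need (k + 2)·f(k+1) − (k + 3)·f(k) = k**2 + 5*k + 2.
Degrees (1,1,2) ⇒ d ≤ 2.
Coefficient equations give f(k) = k**2.
Certificate R = B(k−1)f/C = k**2*(k + 3)/(k**2 + 5*k + 2) gives s_k = k**2/(k + 2).
Verify: (k**2 + 5*k + 2)/(k**2 + 5*k + 6) matches t_k.

s_k = k**2/(k + 2)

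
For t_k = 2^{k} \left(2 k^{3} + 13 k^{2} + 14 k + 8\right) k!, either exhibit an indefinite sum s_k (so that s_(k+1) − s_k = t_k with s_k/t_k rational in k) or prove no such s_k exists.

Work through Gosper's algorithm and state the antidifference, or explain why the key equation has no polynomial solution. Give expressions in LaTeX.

Compute t_(k+1)/t_k: get 2*(2*k**4 + 21*k**3 + 65*k**2 + 83*k + 37)/(2*k**3 + 13*k**2 + 14*k + 8).
Take A(k)=2*k + 2, B(k)=1, C(k)=k**3 + 13*k**2/2 + 7*k + 4.
f must satisfy (2*k + 2)·f(k+1) − (1)·f(k) = k**3 + 13*k**2/2 + 7*k + 4.
From deg A=1, deg B=0, deg C=3: d=2.
Coefficient equations give f(k) = (k**2 + 4*k - 2)/2.
Then R = B(k−1)f/C = (k**2 + 4*k - 2)/(2*k**3 + 13*k**2 + 14*k + 8), so s_k = R(k)·t_k = 2**k*(k**2 + 4*k - 2)*factorial(k).
Verify: 2**k*(2*k**3 + 13*k**2 + 14*k + 8)*factorial(k) matches t_k.

s_k = 2^{k} \left(k^{2} + 4 k - 2\right) k!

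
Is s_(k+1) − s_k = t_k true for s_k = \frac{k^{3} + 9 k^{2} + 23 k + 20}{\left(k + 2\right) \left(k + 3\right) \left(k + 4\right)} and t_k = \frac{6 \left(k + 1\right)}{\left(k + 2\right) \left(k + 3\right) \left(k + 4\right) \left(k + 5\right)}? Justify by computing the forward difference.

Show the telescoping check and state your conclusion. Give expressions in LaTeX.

valid (s_(k+1) − s_k reduces to t_k)

s_(k+1) = (23*k + (k + 1)**3 + 9*(k + 1)**2 + 43)/((k + 3)*(k + 4)*(k + 5))
s_(k+1) − s_k = 6*(k + 1)/(k**4 + 14*k**3 + 71*k**2 + 154*k + 120)
(s_(k+1) − s_k) − t_k = 0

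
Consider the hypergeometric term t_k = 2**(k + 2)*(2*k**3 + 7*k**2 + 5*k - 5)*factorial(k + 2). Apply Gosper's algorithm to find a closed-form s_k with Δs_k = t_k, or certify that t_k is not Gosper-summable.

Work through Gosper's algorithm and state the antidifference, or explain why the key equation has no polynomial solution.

The ratio is 2*(2*k**4 + 19*k**3 + 64*k**2 + 84*k + 27)/(2*k**3 + 7*k**2 + 5*k - 5).
Take A(k)=2*k + 6, B(k)=1, C(k)=k**3 + 7*k**2/2 + 5*k/2 - 5/2.
Need (2*k + 6)·f(k+1) − (1)·f(k) = k**3 + 7*k**2/2 + 5*k/2 - 5/2.
Degrees (1,0,3) ⇒ d ≤ 2.
Solve for f: f(k) = (k**2 - k - 1)/2 (degree 2 ≤ 2).
Then R = B(k−1)f/C = (k**2 - k - 1)/(2*k**3 + 7*k**2 + 5*k - 5), so s_k = R(k)·t_k = 2**(k + 2)*(k**2 - k - 1)*factorial(k + 2).
s_(k+1) − s_k = 2**(k + 2)*(2*k**3 + 7*k**2 + 5*k - 5)*factorial(k + 2) = t_k.

s_k = 2**(k + 2)*(k**2 - k - 1)*factorial(k + 2)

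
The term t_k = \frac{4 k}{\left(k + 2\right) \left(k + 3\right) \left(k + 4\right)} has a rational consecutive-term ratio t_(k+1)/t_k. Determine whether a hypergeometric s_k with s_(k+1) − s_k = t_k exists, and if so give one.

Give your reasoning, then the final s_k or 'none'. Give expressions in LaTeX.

The ratio is (k + 1)*(k + 2)/(k*(k + 5)).
Normal form (A,B,C) = (k + 2, k + 5, k).
Solve (k + 2)·f(k+1) − (k + 4)·f(k) = k.
Bound: deg f ≤ 2.
Solve for f: f(k) = k*(k - 1)/6 (degree 2 ≤ 2).
Certificate R = B(k−1)f/C = (k - 1)*(k + 4)/6 gives s_k = 2*k*(k - 1)/(3*(k + 2)*(k + 3)).
Check: Δs_k = 4*k/(k**3 + 9*k**2 + 26*k + 24). ✓

s_k = \frac{2 k \left(k - 1\right)}{3 \left(k + 2\right) \left(k + 3\right)}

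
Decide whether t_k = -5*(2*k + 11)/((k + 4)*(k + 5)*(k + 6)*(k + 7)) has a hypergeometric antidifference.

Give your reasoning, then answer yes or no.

Yes. s_k = 5*k*(-k - 10)/(24*(k**2 + 10*k + 24)).

Ratio r(k) = (k + 4)*(2*k + 13)/((k + 8)*(2*k + 11)).
Factor: A=k + 4; B=k + 8; C=k + 11/2.
Key eq: (k + 4)·f(k+1) = (k + 7)·f(k) + (k + 11/2).
d = 3 from the (1,1,1) case.
Solving with deg f ≤ 3: f(k) = k*(k + 5)*(k + 10)/48.
So s_k = (B(k−1)f/C)·t_k = (k*(k + 5)*(k + 7)*(k + 10)/(24*(2*k + 11)))·t_k = 5*k*(-k - 10)/(24*(k**2 + 10*k + 24)).
Δs = 5*(-2*k - 11)/(k**4 + 22*k**3 + 179*k**2 + 638*k + 840), as required.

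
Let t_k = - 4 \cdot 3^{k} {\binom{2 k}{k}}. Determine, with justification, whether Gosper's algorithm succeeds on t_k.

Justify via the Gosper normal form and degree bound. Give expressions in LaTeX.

No — negative degree bound, so no certificate f.

Compute t_(k+1)/t_k: get 6*(2*k + 1)/(k + 1).
Factor: A=12*k + 6; B=k + 1; C=1.
Key eq: (12*k + 6)·f(k+1) = (k)·f(k) + (1).
Degrees (1,1,0) ⇒ d ≤ -1.
d = -1 < 0 ⇒ no nonzero polynomial f; not summable.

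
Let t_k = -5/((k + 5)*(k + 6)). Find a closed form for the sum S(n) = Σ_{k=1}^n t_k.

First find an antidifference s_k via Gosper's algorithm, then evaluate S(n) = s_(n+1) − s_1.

S(n) = -5*n/(6*n + 36)

The ratio is (k + 5)/(k + 7).
So A=k + 5 and B=k + 7, with C=1.
Need (k + 5)·f(k+1) − (k + 6)·f(k) = 1.
Bound: deg f ≤ 1.
Solve for f: f(k) = k/5 (degree 1 ≤ 1).
R(k) = B(k−1)·f(k)/C(k) = k*(k + 6)/5; s_k = R·t_k = -k/(k + 5).
Check: Δs_k = -5/(k**2 + 11*k + 30). ✓
Σ_(k=1)^n t_k = s_(n+1) − s_(1) = ((-n - 1)/(n + 6)) − (-1/6), i.e. -5*n/(6*n + 36).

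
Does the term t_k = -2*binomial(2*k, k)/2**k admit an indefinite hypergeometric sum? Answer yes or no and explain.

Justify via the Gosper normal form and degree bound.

r(k) = (2*k + 1)/(k + 1) after simplifying.
Gosper form: A/B · C(k+1)/C(k) with A=2*k + 1, B=k + 1, C=1.
Solve (2*k + 1)·f(k+1) − (k)·f(k) = 1.
Bound: deg f ≤ -1.
Negative degree bound (-1): no f exists, t_k not Gosper-summable.

No — key equation has no polynomial f.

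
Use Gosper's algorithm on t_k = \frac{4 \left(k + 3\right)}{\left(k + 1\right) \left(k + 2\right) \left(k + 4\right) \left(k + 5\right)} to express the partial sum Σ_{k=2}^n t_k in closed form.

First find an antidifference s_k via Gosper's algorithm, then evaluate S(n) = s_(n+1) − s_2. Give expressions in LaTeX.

S(n) = \frac{n^{2} + 7 n - 8}{9 \left(n^{2} + 7 n + 10\right)}

Compute t_(k+1)/t_k: get (k + 1)*(k + 4)**2/((k + 3)**2*(k + 6)).
A = k + 1, B = k + 6, C = k**2 + 6*k + 9.
Key eq: (k + 1)·f(k+1) = (k + 5)·f(k) + (k**2 + 6*k + 9).
From deg A=1, deg B=1, deg C=2: d=4.
Solve for f: f(k) = k*(k + 2)*(k + 3)*(k + 5)/8 (degree 4 ≤ 4).
Certificate R = B(k−1)f/C = k*(k + 2)*(k + 5)**2/(8*(k + 3)) gives s_k = k*(k + 5)/(2*(k**2 + 5*k + 4)).
Check: Δs_k = 4*(k + 3)/(k**4 + 12*k**3 + 49*k**2 + 78*k + 40). ✓
s_(n+1) = (n**2 + 7*n + 6)/(2*(n**2 + 7*n + 10)) and s_(2) = 7/18, so S(n) = (n**2 + 7*n - 8)/(9*(n**2 + 7*n + 10)).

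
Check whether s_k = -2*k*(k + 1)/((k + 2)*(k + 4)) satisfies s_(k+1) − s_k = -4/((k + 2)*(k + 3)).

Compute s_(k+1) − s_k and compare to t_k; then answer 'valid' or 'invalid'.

s_(k+1) = -2*(k + 1)*(k + 2)/((k + 3)*(k + 5))
s_(k+1) − s_k = 2*(-5*k**2 - 21*k - 16)/(k**4 + 14*k**3 + 71*k**2 + 154*k + 120)
(s_(k+1) − s_k) − t_k = 6*(-k**2 - k + 8)/(k**4 + 14*k**3 + 71*k**2 + 154*k + 120)

Invalid: residual 6*(-k**2 - k + 8)/(k**4 + 14*k**3 + 71*k**2 + 154*k + 120) ≠ 0.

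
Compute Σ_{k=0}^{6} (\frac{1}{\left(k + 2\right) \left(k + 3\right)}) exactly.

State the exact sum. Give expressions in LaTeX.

Σ = 7/18

t_(k+1)/t_k = (k + 2)/(k + 4).
Normal form (A,B,C) = (k + 2, k + 4, 1).
Set up (k + 2)·f(k+1) − (k + 3)·f(k) − (1) = 0.
From deg A=1, deg B=1, deg C=0: d=1.
Match coefficients ⇒ f(k) = k/2.
Get s_k = R·t_k = k/(2*(k + 2)) with R(k) = B(k−1)f(k)/C(k) = k*(k + 3)/2.
Check: Δs_k = 1/(k**2 + 5*k + 6). ✓
Sum = s_(7) − s_(0); s_(7) = 7/18, s_(0) = 0 ⇒ 7/18.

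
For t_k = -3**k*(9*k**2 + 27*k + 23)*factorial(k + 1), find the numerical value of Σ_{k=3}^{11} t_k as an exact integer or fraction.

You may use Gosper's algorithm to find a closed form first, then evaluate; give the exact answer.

Ratio r(k) = 3*(9*k**3 + 63*k**2 + 149*k + 118)/(9*k**2 + 27*k + 23).
So A=3*k + 6 and B=1, with C=k**2 + 3*k + 23/9.
Set up (3*k + 6)·f(k+1) − (1)·f(k) − (k**2 + 3*k + 23/9) = 0.
Bound: deg f ≤ 1.
Coefficient equations give f(k) = (3*k + 1)/9.
So s_k = (B(k−1)f/C)·t_k = ((3*k + 1)/(9*k**2 + 27*k + 23))·t_k = -3**k*(3*k + 1)*factorial(k + 1).
Verify: -3**k*(9*k**2 + 27*k + 23)*factorial(k + 1) matches t_k.
Telescoping: Σ = s_(12) − s_(3) = -122443883955993600 − (-6480) = -122443883955987120.

Σ = -122443883955987120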